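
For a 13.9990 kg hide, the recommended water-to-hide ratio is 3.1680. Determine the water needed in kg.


Formula: Water = hide_weight * ratio
Substituting: Water = 13.9990 * 3.1680
Result: 44.3488 kg


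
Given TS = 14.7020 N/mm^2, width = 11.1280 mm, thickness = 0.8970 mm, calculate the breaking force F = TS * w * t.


Formula: F = TS * w * t
Substituting: F = 14.7020 * 11.1280 * 0.8970
Result: 146.7527 N


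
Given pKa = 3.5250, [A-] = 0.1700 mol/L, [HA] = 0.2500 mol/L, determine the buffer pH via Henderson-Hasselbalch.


ratio = [A-] / [HA] = 0.1700 / 0.2500 = 0.6800
log10(ratio) = -0.1675
pH = pKa + log10(ratio) = 3.5250 - 0.1675 = 3.3575


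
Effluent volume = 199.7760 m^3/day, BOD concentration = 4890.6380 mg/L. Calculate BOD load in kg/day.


Formula: BOD_load = volume * conc / 1000
Substituting: BOD_load = 199.7760 * 4890.6380 / 1000
Result: 977.0321 kg/day


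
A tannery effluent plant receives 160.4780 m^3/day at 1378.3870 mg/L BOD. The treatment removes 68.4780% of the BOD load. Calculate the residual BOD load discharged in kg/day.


Load_in = volume * conc / 1000 = 160.4780 * 1378.3870 / 1000 = 221.2008 kg/day
Removed = Load_in * eff / 100 = 221.2008 * 68.4780 / 100 = 151.4739 kg/day
Load_out = Load_in - Removed = 221.2008 - 151.4739 = 69.7269 kg/day


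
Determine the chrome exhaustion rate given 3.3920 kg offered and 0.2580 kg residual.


Formula: Uptake = (offered - residual) / offered * 100
Substituting: Uptake = (3.3920 - 0.2580) / 3.3920 * 100
Result: 92.3939 %


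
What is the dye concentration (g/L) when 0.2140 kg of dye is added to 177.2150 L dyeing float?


Formula: Conc = dye_mass(kg) / volume(L) * 1000
Substituting: Conc = 0.2140 / 177.2150 * 1000
Result: 1.2076 g/L


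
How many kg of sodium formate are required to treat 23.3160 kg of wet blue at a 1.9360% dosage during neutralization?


Formula: Neutralizer = substrate * pct / 100
Substituting: Neutralizer = 23.3160 * 1.9360 / 100
Result: 0.4514 kg


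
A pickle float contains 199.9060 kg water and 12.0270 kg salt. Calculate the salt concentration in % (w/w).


Formula: Conc = salt / (water + salt) * 100
Substituting: Conc = 12.0270 / (199.9060 + 12.0270) * 100
Result: 5.6749 %


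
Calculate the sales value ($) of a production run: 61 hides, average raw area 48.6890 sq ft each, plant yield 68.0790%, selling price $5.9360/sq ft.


Raw_total = N * avg_area = 61 * 48.6890 = 2970.0290 sq ft
Finished = Raw_total * yield / 100 = 2970.0290 * 68.0790 / 100 = 2021.9660 sq ft
Value = Finished * price = 2021.9660 * 5.9360 = 12002.3904 $


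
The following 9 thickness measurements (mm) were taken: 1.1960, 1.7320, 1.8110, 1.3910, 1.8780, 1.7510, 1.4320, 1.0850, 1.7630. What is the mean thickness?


Formula: Average = sum / n
Substituting: Average = 14.0390 / 9
Result: 1.5599 mm


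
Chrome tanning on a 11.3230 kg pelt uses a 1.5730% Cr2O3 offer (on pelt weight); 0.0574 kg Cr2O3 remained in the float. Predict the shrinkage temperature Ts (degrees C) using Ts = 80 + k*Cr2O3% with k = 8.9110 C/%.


Offered = pelt * offer_pct / 100 = 11.3230 * 1.5730 / 100 = 0.1781 kg
Uptake = offered - residual = 0.1781 - 0.0574 = 0.1207 kg
Cr2O3% on pelt = uptake / pelt * 100 = 0.1207 / 11.3230 * 100 = 1.0661 %
Ts = 80 + k * Cr2O3% = 80 + 8.9110 * 1.0661 = 89.4997 C


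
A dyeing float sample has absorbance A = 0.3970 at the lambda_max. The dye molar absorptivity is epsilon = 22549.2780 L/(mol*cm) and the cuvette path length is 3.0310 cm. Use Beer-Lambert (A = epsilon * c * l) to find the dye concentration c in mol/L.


Formula: c = A / (epsilon * l)
Substituting: c = 0.3970 / (22549.2780 * 3.0310)
Result: 5.8086e-06 mol/L


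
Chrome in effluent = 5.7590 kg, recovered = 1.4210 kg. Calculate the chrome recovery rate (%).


Formula: Recovery = recovered / input * 100
Substituting: Recovery = 1.4210 / 5.7590 * 100
Result: 24.6744 %


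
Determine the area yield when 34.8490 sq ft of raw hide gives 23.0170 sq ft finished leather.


Formula: Yield = finished / raw * 100
Substituting: Yield = 23.0170 / 34.8490 * 100
Result: 66.0478 %


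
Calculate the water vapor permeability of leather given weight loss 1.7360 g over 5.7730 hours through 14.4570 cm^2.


Formula: WVP = loss / (area * time)
Substituting: WVP = 1.7360 / (14.4570 * 5.7730)
Result: 0.0208003 g/(cm^2*hr)


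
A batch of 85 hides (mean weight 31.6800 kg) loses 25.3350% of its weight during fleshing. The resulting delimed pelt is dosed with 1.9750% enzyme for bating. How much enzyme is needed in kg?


Total_raw = N * avg_wt = 85 * 31.6800 = 2692.8000 kg
Substrate = Total_raw * (1 - loss/100) = 2692.8000 * (1 - 25.3350/100) = 2010.5791 kg
Enzyme = Substrate * pct / 100 = 2010.5791 * 1.9750 / 100 = 39.7089 kg


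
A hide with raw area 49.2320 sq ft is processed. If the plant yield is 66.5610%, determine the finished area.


Formula: finished = raw * yield / 100
Substituting: finished = 49.2320 * 66.5610 / 100
Result: 32.7693 sq ft


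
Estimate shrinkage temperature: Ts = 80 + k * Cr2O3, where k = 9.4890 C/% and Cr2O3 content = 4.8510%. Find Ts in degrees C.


Formula: Ts = 80 + k * Cr2O3
Substituting: Ts = 80 + 9.4890 * 4.8510
Result: 126.0311 C


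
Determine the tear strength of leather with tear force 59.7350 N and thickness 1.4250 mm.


Formula: Tear strength = force / thickness
Substituting: Tear strength = 59.7350 / 1.4250
Result: 41.9193 N/mm


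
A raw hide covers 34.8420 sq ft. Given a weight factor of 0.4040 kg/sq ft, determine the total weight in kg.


Formula: Weight = area * weight_per_sqft
Substituting: Weight = 34.8420 * 0.4040
Result: 14.0762 kg


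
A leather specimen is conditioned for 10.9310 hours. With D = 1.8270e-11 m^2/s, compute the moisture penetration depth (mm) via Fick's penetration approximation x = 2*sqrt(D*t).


t = 10.9310 hr * 3600 = 39351.6000 s
D * t = 1.8270e-11 * 39351.6000 = 7.1895e-07
x = 2 * sqrt(D*t) = 2 * sqrt(7.1895e-07) = 0.00169582 m = 1.6958 mm


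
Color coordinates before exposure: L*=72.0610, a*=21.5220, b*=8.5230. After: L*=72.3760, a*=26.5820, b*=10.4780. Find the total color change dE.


dL = 0.3150, da = 5.0600, db = 1.9550
dE = sqrt(0.3150^2 + 5.0600^2 + 1.9550^2) = 5.4337


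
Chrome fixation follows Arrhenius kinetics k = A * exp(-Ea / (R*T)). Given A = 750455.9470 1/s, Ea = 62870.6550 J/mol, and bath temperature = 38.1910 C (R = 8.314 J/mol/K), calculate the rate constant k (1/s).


T_K = T_C + 273.15 = 38.1910 + 273.15 = 311.3410 K
exponent = -Ea / (R * T_K) = -62870.6550 / (8.314 * 311.3410) = -24.2886
k = A * exp(exponent) = 750455.9470 * exp(-24.2886) = 2.1230e-05 1/s


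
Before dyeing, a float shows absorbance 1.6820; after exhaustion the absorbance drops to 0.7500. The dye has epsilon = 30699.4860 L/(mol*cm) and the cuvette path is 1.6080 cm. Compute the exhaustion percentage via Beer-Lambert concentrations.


c_initial = A_i / (epsilon * l) = 1.6820 / (30699.4860 * 1.6080) = 3.4073e-05 mol/L
c_final = A_f / (epsilon * l) = 0.7500 / (30699.4860 * 1.6080) = 1.5193e-05 mol/L
Exhaustion = (c_initial - c_final) / c_initial * 100 = (3.4073e-05 - 1.5193e-05) / 3.4073e-05 * 100 = 55.4102 %


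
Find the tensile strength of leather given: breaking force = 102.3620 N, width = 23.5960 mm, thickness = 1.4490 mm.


Formula: TS = force / (width * thickness)
Substituting: TS = 102.3620 / (23.5960 * 1.4490)
Result: 2.9939 N/mm^2


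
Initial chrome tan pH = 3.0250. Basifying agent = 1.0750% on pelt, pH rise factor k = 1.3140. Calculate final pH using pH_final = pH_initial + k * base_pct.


Formula: pH_final = pH_initial + k * base_pct
Substituting: pH_final = 3.0250 + 1.3140 * 1.0750
Result: 4.4375


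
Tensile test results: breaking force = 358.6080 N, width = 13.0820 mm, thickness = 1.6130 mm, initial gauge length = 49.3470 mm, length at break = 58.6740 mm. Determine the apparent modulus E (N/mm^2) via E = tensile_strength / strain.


TS = F / (w * t) = 358.6080 / (13.0820 * 1.6130) = 16.9946 N/mm^2
strain = (Lf - L0) / L0 = (58.6740 - 49.3470) / 49.3470 = 0.1890
E = TS / strain = 16.9946 / 0.1890 = 89.9146 N/mm^2


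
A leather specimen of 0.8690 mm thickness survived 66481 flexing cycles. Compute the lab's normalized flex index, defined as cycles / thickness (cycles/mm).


Formula: Index = cycles / thickness
Substituting: Index = 66481 / 0.8690
Result: 76502.8769 cycles/mm


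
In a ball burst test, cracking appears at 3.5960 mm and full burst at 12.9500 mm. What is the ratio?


Formula: Ratio = crack / burst
Substituting: Ratio = 3.5960 / 12.9500
Result: 0.2777


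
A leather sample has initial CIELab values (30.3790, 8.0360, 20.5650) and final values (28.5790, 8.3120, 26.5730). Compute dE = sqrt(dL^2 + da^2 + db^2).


dL = -1.8000, da = 0.2760, db = 6.0080
dE = sqrt((-1.8000)^2 + 0.2760^2 + 6.0080^2) = 6.2779


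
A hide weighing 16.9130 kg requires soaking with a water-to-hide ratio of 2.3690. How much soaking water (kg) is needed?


Formula: Water = hide_weight * ratio
Substituting: Water = 16.9130 * 2.3690
Result: 40.0669 kg


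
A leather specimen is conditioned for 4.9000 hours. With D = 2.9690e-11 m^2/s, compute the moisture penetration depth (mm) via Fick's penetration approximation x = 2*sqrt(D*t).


t = 4.9000 hr * 3600 = 17640.0000 s
D * t = 2.9690e-11 * 17640.0000 = 5.2373e-07
x = 2 * sqrt(D*t) = 2 * sqrt(5.2373e-07) = 0.00144739 m = 1.4474 mm


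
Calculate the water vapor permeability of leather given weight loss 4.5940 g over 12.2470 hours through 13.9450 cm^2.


Formula: WVP = loss / (area * time)
Substituting: WVP = 4.5940 / (13.9450 * 12.2470)
Result: 0.0268994 g/(cm^2*hr)


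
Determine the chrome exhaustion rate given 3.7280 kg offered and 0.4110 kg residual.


Formula: Uptake = (offered - residual) / offered * 100
Substituting: Uptake = (3.7280 - 0.4110) / 3.7280 * 100
Result: 88.9753 %


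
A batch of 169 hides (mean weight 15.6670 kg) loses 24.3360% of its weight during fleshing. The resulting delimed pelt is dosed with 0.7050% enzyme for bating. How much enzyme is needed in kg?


Total_raw = N * avg_wt = 169 * 15.6670 = 2647.7230 kg
Substrate = Total_raw * (1 - loss/100) = 2647.7230 * (1 - 24.3360/100) = 2003.3731 kg
Enzyme = Substrate * pct / 100 = 2003.3731 * 0.7050 / 100 = 14.1238 kg


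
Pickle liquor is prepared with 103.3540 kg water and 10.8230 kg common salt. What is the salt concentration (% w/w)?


Formula: Conc = salt / (water + salt) * 100
Substituting: Conc = 10.8230 / (103.3540 + 10.8230) * 100
Result: 9.4791 %


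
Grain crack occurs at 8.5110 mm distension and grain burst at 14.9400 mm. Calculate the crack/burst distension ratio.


Formula: Ratio = crack / burst
Substituting: Ratio = 8.5110 / 14.9400
Result: 0.5697


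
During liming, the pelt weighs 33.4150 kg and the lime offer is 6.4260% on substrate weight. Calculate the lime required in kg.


Formula: Lime = substrate * pct / 100
Substituting: Lime = 33.4150 * 6.4260 / 100
Result: 2.1472 kg


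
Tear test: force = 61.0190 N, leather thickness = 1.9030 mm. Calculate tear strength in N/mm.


Formula: Tear strength = force / thickness
Substituting: Tear strength = 61.0190 / 1.9030
Result: 32.0646 N/mm


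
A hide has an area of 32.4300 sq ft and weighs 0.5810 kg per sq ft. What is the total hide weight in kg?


Formula: Weight = area * weight_per_sqft
Substituting: Weight = 32.4300 * 0.5810
Result: 18.8418 kg


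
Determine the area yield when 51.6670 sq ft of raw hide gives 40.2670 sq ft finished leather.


Formula: Yield = finished / raw * 100
Substituting: Yield = 40.2670 / 51.6670 * 100
Result: 77.9356 %


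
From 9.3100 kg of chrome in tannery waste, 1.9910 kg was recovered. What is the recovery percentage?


Formula: Recovery = recovered / input * 100
Substituting: Recovery = 1.9910 / 9.3100 * 100
Result: 21.3856 %


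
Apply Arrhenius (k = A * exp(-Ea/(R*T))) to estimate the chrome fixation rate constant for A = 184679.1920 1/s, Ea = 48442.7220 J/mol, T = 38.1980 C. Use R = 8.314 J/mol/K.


T_K = T_C + 273.15 = 38.1980 + 273.15 = 311.3480 K
exponent = -Ea / (R * T_K) = -48442.7220 / (8.314 * 311.3480) = -18.7143
k = A * exp(exponent) = 184679.1920 * exp(-18.7143) = 0.00137696 1/s


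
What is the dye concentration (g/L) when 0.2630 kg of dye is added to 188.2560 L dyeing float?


Formula: Conc = dye_mass(kg) / volume(L) * 1000
Substituting: Conc = 0.2630 / 188.2560 * 1000
Result: 1.3970 g/L


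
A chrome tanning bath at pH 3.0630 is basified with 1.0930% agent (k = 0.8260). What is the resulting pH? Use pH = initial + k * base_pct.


Formula: pH_final = pH_initial + k * base_pct
Substituting: pH_final = 3.0630 + 0.8260 * 1.0930
Result: 3.9658


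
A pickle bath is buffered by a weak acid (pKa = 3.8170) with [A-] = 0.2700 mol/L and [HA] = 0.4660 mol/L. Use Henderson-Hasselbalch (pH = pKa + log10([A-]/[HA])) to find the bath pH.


ratio = [A-] / [HA] = 0.2700 / 0.4660 = 0.5794
log10(ratio) = -0.2370
pH = pKa + log10(ratio) = 3.8170 - 0.2370 = 3.5800


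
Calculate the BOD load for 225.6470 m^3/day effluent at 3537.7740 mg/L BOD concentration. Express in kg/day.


Formula: BOD_load = volume * conc / 1000
Substituting: BOD_load = 225.6470 * 3537.7740 / 1000
Result: 798.2881 kg/day


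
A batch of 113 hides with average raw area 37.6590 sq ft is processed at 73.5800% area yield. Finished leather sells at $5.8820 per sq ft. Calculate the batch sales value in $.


Raw_total = N * avg_area = 113 * 37.6590 = 4255.4670 sq ft
Finished = Raw_total * yield / 100 = 4255.4670 * 73.5800 / 100 = 3131.1726 sq ft
Value = Finished * price = 3131.1726 * 5.8820 = 18417.5573 $


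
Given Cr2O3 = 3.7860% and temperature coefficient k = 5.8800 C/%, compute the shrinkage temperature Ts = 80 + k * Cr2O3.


Formula: Ts = 80 + k * Cr2O3
Substituting: Ts = 80 + 5.8800 * 3.7860
Result: 102.2617 C


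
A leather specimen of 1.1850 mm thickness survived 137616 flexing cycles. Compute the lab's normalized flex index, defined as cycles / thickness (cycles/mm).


Formula: Index = cycles / thickness
Substituting: Index = 137616 / 1.1850
Result: 116131.6456 cycles/mm


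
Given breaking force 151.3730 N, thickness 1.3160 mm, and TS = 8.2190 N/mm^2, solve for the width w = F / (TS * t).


Formula: w = F / (TS * t)
Substituting: w = 151.3730 / (8.2190 * 1.3160)
Result: 13.9950 mm


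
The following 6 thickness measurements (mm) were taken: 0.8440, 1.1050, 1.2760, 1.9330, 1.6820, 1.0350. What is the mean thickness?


Formula: Average = sum / n
Substituting: Average = 7.8750 / 6
Result: 1.3125 mm


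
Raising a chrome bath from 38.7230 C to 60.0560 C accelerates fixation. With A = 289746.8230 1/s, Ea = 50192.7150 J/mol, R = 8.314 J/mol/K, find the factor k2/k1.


T1 = 38.7230 + 273.15 = 311.8730 K; T2 = 60.0560 + 273.15 = 333.2060 K
k1 = A * exp(-Ea/(R*T1)) = 289746.8230 * exp(-50192.7150/(8.314*311.8730)) = 0.00113525 1/s
k2 = A * exp(-Ea/(R*T2)) = 289746.8230 * exp(-50192.7150/(8.314*333.2060)) = 0.00392043 1/s
k2/k1 = 0.00392043 / 0.00113525 = 3.4533


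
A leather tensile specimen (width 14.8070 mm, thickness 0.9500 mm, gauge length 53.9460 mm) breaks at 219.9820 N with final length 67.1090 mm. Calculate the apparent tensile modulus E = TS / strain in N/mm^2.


TS = F / (w * t) = 219.9820 / (14.8070 * 0.9500) = 15.6385 N/mm^2
strain = (Lf - L0) / L0 = (67.1090 - 53.9460) / 53.9460 = 0.2440
E = TS / strain = 15.6385 / 0.2440 = 64.0916 N/mm^2


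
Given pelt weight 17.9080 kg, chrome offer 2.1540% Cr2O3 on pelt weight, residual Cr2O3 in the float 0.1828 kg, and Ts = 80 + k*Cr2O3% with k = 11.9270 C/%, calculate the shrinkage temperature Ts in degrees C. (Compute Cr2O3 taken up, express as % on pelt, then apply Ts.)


Offered = pelt * offer_pct / 100 = 17.9080 * 2.1540 / 100 = 0.3857 kg
Uptake = offered - residual = 0.3857 - 0.1828 = 0.2029 kg
Cr2O3% on pelt = uptake / pelt * 100 = 0.2029 / 17.9080 * 100 = 1.1332 %
Ts = 80 + k * Cr2O3% = 80 + 11.9270 * 1.1332 = 93.5160 C


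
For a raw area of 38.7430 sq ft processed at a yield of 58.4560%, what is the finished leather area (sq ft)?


Formula: finished = raw * yield / 100
Substituting: finished = 38.7430 * 58.4560 / 100
Result: 22.6476 sq ft


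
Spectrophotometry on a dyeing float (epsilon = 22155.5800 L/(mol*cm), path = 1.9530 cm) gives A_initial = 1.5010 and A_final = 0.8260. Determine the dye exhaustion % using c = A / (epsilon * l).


c_initial = A_i / (epsilon * l) = 1.5010 / (22155.5800 * 1.9530) = 3.4689e-05 mol/L
c_final = A_f / (epsilon * l) = 0.8260 / (22155.5800 * 1.9530) = 1.9090e-05 mol/L
Exhaustion = (c_initial - c_final) / c_initial * 100 = (3.4689e-05 - 1.9090e-05) / 3.4689e-05 * 100 = 44.9700 %


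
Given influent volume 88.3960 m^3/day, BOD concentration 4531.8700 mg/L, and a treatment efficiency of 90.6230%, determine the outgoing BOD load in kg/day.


Load_in = volume * conc / 1000 = 88.3960 * 4531.8700 / 1000 = 400.5992 kg/day
Removed = Load_in * eff / 100 = 400.5992 * 90.6230 / 100 = 363.0350 kg/day
Load_out = Load_in - Removed = 400.5992 - 363.0350 = 37.5642 kg/day


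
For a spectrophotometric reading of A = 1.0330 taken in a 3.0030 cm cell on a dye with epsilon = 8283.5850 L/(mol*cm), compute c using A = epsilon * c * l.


Formula: c = A / (epsilon * l)
Substituting: c = 1.0330 / (8283.5850 * 3.0030)
Result: 4.1527e-05 mol/L


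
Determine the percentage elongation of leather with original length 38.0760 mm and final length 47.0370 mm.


Formula: Elongation = (Lf - L0) / L0 * 100
Substituting: Elongation = (47.0370 - 38.0760) / 38.0760 * 100
Result: 23.5345 %


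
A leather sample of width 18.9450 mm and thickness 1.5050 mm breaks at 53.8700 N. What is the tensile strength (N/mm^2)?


Formula: TS = force / (width * thickness)
Substituting: TS = 53.8700 / (18.9450 * 1.5050)
Result: 1.8894 N/mm^2


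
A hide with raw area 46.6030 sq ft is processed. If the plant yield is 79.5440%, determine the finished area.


Formula: finished = raw * yield / 100
Substituting: finished = 46.6030 * 79.5440 / 100
Result: 37.0699 sq ft


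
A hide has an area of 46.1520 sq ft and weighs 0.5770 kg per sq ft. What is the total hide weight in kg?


Formula: Weight = area * weight_per_sqft
Substituting: Weight = 46.1520 * 0.5770
Result: 26.6297 kg


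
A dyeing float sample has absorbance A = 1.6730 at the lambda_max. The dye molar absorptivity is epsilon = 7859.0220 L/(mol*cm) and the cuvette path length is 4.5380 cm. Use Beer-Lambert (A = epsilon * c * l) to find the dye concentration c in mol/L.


Formula: c = A / (epsilon * l)
Substituting: c = 1.6730 / (7859.0220 * 4.5380)
Result: 4.6910e-05 mol/L


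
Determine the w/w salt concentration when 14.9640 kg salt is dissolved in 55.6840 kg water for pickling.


Formula: Conc = salt / (water + salt) * 100
Substituting: Conc = 14.9640 / (55.6840 + 14.9640) * 100
Result: 21.1811 %


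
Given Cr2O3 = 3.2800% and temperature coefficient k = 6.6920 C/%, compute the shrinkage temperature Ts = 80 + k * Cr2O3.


Formula: Ts = 80 + k * Cr2O3
Substituting: Ts = 80 + 6.6920 * 3.2800
Result: 101.9498 C


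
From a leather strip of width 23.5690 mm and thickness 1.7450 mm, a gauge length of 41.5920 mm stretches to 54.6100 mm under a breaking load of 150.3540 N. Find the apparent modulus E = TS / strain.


TS = F / (w * t) = 150.3540 / (23.5690 * 1.7450) = 3.6558 N/mm^2
strain = (Lf - L0) / L0 = (54.6100 - 41.5920) / 41.5920 = 0.3130
E = TS / strain = 3.6558 / 0.3130 = 11.6800 N/mm^2


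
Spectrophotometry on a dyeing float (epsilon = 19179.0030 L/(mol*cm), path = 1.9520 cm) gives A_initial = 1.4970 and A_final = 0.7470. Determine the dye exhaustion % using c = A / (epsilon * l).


c_initial = A_i / (epsilon * l) = 1.4970 / (19179.0030 * 1.9520) = 3.9987e-05 mol/L
c_final = A_f / (epsilon * l) = 0.7470 / (19179.0030 * 1.9520) = 1.9953e-05 mol/L
Exhaustion = (c_initial - c_final) / c_initial * 100 = (3.9987e-05 - 1.9953e-05) / 3.9987e-05 * 100 = 50.1002 %


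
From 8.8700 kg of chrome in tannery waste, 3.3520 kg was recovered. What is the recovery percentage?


Formula: Recovery = recovered / input * 100
Substituting: Recovery = 3.3520 / 8.8700 * 100
Result: 37.7903 %


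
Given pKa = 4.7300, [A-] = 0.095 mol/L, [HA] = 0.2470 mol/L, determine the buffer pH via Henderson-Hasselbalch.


ratio = [A-] / [HA] = 0.095 / 0.2470 = 0.3846
log10(ratio) = -0.4150
pH = pKa + log10(ratio) = 4.7300 - 0.4150 = 4.3150


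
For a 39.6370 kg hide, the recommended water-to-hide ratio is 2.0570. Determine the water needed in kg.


Formula: Water = hide_weight * ratio
Substituting: Water = 39.6370 * 2.0570
Result: 81.5333 kg


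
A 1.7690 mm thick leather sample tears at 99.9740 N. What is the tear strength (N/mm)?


Formula: Tear strength = force / thickness
Substituting: Tear strength = 99.9740 / 1.7690
Result: 56.5144 N/mm


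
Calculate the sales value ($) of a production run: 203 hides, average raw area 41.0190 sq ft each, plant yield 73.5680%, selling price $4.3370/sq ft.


Raw_total = N * avg_area = 203 * 41.0190 = 8326.8570 sq ft
Finished = Raw_total * yield / 100 = 8326.8570 * 73.5680 / 100 = 6125.9022 sq ft
Value = Finished * price = 6125.9022 * 4.3370 = 26568.0377 $


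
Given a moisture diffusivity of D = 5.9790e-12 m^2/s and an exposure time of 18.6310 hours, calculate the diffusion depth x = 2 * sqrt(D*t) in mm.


t = 18.6310 hr * 3600 = 67071.6000 s
D * t = 5.9790e-12 * 67071.6000 = 4.0102e-07
x = 2 * sqrt(D*t) = 2 * sqrt(4.0102e-07) = 0.00126652 m = 1.2665 mm


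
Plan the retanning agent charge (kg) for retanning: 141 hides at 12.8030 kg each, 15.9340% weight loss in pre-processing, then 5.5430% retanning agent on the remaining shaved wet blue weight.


Total_raw = N * avg_wt = 141 * 12.8030 = 1805.2230 kg
Substrate = Total_raw * (1 - loss/100) = 1805.2230 * (1 - 15.9340/100) = 1517.5788 kg
Retan = Substrate * pct / 100 = 1517.5788 * 5.5430 / 100 = 84.1194 kg


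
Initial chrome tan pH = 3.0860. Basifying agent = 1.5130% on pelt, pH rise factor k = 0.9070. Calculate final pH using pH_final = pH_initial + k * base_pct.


Formula: pH_final = pH_initial + k * base_pct
Substituting: pH_final = 3.0860 + 0.9070 * 1.5130
Result: 4.4583


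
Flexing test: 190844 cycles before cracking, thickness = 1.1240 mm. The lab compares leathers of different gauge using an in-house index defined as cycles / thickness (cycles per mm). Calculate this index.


Formula: Index = cycles / thickness
Substituting: Index = 190844 / 1.1240
Result: 169790.0356 cycles/mm


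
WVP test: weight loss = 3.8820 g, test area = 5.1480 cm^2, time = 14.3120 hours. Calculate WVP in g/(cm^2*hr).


Formula: WVP = loss / (area * time)
Substituting: WVP = 3.8820 / (5.1480 * 14.3120)
Result: 0.0526886 g/(cm^2*hr)


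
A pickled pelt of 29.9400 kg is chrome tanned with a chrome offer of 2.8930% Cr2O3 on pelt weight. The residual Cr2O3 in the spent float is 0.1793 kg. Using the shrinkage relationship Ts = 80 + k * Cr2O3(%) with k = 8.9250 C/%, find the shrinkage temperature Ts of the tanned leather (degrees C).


Offered = pelt * offer_pct / 100 = 29.9400 * 2.8930 / 100 = 0.8662 kg
Uptake = offered - residual = 0.8662 - 0.1793 = 0.6869 kg
Cr2O3% on pelt = uptake / pelt * 100 = 0.6869 / 29.9400 * 100 = 2.2941 %
Ts = 80 + k * Cr2O3% = 80 + 8.9250 * 2.2941 = 100.4752 C


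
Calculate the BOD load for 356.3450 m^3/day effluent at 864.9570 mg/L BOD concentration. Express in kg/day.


Formula: BOD_load = volume * conc / 1000
Substituting: BOD_load = 356.3450 * 864.9570 / 1000
Result: 308.2231 kg/day


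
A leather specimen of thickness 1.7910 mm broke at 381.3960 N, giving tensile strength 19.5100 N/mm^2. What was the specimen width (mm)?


Formula: w = F / (TS * t)
Substituting: w = 381.3960 / (19.5100 * 1.7910)
Result: 10.9150 mm


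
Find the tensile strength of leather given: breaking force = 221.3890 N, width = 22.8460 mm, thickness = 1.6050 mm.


Formula: TS = force / (width * thickness)
Substituting: TS = 221.3890 / (22.8460 * 1.6050)
Result: 6.0377 N/mm^2


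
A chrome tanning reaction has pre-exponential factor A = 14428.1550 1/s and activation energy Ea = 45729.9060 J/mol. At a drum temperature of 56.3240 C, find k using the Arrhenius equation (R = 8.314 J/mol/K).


T_K = T_C + 273.15 = 56.3240 + 273.15 = 329.4740 K
exponent = -Ea / (R * T_K) = -45729.9060 / (8.314 * 329.4740) = -16.6943
k = A * exp(exponent) = 14428.1550 * exp(-16.6943) = 8.1087e-04 1/s


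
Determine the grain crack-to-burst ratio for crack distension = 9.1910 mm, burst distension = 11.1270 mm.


Formula: Ratio = crack / burst
Substituting: Ratio = 9.1910 / 11.1270
Result: 0.8260


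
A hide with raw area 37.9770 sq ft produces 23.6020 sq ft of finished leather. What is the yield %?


Formula: Yield = finished / raw * 100
Substituting: Yield = 23.6020 / 37.9770 * 100
Result: 62.1481 %


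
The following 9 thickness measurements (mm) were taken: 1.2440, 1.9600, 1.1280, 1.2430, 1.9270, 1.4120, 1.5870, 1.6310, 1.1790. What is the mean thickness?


Formula: Average = sum / n
Substituting: Average = 13.3110 / 9
Result: 1.4790 mm


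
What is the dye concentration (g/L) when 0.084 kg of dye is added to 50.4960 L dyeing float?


Formula: Conc = dye_mass(kg) / volume(L) * 1000
Substituting: Conc = 0.084 / 50.4960 * 1000
Result: 1.6635 g/L


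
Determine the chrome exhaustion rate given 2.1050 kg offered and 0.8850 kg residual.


Formula: Uptake = (offered - residual) / offered * 100
Substituting: Uptake = (2.1050 - 0.8850) / 2.1050 * 100
Result: 57.9572 %


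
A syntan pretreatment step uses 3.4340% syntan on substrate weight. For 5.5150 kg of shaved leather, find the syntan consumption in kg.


Formula: Syntan = substrate * pct / 100
Substituting: Syntan = 5.5150 * 3.4340 / 100
Result: 0.1894 kg


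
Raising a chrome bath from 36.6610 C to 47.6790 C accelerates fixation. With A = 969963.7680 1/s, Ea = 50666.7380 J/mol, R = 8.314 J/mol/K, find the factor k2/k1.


T1 = 36.6610 + 273.15 = 309.8110 K; T2 = 47.6790 + 273.15 = 320.8290 K
k1 = A * exp(-Ea/(R*T1)) = 969963.7680 * exp(-50666.7380/(8.314*309.8110)) = 0.00277941 1/s
k2 = A * exp(-Ea/(R*T2)) = 969963.7680 * exp(-50666.7380/(8.314*320.8290)) = 0.00546175 1/s
k2/k1 = 0.00546175 / 0.00277941 = 1.9651


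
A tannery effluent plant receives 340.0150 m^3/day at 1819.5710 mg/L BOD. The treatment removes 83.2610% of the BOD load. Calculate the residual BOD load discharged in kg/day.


Load_in = volume * conc / 1000 = 340.0150 * 1819.5710 / 1000 = 618.6814 kg/day
Removed = Load_in * eff / 100 = 618.6814 * 83.2610 / 100 = 515.1203 kg/day
Load_out = Load_in - Removed = 618.6814 - 515.1203 = 103.5611 kg/day


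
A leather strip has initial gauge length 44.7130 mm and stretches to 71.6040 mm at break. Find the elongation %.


Formula: Elongation = (Lf - L0) / L0 * 100
Substituting: Elongation = (71.6040 - 44.7130) / 44.7130 * 100
Result: 60.1413 %


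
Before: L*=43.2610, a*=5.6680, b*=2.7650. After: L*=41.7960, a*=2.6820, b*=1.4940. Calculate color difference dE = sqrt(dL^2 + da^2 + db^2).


dL = -1.4650, da = -2.9860, db = -1.2710
dE = sqrt((-1.4650)^2 + (-2.9860)^2 + (-1.2710)^2) = 3.5606


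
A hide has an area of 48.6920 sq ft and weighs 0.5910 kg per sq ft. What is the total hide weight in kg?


Formula: Weight = area * weight_per_sqft
Substituting: Weight = 48.6920 * 0.5910
Result: 28.7770 kg


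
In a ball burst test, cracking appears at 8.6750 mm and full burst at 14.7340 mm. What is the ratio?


Formula: Ratio = crack / burst
Substituting: Ratio = 8.6750 / 14.7340
Result: 0.5888


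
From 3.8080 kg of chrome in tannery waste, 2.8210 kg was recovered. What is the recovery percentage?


Formula: Recovery = recovered / input * 100
Substituting: Recovery = 2.8210 / 3.8080 * 100
Result: 74.0809 %


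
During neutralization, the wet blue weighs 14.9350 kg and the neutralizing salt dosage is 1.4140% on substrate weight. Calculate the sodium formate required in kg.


Formula: Neutralizer = substrate * pct / 100
Substituting: Neutralizer = 14.9350 * 1.4140 / 100
Result: 0.2112 kg


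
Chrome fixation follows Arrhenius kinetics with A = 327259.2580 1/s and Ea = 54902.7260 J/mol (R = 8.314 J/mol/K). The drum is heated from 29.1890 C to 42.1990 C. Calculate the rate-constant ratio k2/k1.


T1 = 29.1890 + 273.15 = 302.3390 K; T2 = 42.1990 + 273.15 = 315.3490 K
k1 = A * exp(-Ea/(R*T1)) = 327259.2580 * exp(-54902.7260/(8.314*302.3390)) = 1.0693e-04 1/s
k2 = A * exp(-Ea/(R*T2)) = 327259.2580 * exp(-54902.7260/(8.314*315.3490)) = 2.6329e-04 1/s
k2/k1 = 2.6329e-04 / 1.0693e-04 = 2.4623


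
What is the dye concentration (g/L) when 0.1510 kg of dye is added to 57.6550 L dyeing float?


Formula: Conc = dye_mass(kg) / volume(L) * 1000
Substituting: Conc = 0.1510 / 57.6550 * 1000
Result: 2.6190 g/L


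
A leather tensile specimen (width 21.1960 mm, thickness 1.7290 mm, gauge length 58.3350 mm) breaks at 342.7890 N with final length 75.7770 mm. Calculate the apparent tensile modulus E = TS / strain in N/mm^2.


TS = F / (w * t) = 342.7890 / (21.1960 * 1.7290) = 9.3536 N/mm^2
strain = (Lf - L0) / L0 = (75.7770 - 58.3350) / 58.3350 = 0.2990
E = TS / strain = 9.3536 / 0.2990 = 31.2832 N/mm^2


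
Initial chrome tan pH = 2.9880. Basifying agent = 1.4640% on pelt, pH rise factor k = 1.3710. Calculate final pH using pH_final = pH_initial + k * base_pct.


Formula: pH_final = pH_initial + k * base_pct
Substituting: pH_final = 2.9880 + 1.3710 * 1.4640
Result: 4.9951


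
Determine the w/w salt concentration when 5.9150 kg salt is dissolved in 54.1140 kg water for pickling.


Formula: Conc = salt / (water + salt) * 100
Substituting: Conc = 5.9150 / (54.1140 + 5.9150) * 100
Result: 9.8536 %


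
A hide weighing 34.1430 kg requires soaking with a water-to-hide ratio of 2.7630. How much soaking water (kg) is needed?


Formula: Water = hide_weight * ratio
Substituting: Water = 34.1430 * 2.7630
Result: 94.3371 kg


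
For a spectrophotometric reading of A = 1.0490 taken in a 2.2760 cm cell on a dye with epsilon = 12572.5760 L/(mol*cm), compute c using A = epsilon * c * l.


Formula: c = A / (epsilon * l)
Substituting: c = 1.0490 / (12572.5760 * 2.2760)
Result: 3.6659e-05 mol/L


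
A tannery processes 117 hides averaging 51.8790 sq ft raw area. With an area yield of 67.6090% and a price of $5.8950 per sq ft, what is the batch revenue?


Raw_total = N * avg_area = 117 * 51.8790 = 6069.8430 sq ft
Finished = Raw_total * yield / 100 = 6069.8430 * 67.6090 / 100 = 4103.7602 sq ft
Value = Finished * price = 4103.7602 * 5.8950 = 24191.6661 $


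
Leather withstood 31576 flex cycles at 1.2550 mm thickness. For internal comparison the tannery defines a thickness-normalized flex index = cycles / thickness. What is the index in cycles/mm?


Formula: Index = cycles / thickness
Substituting: Index = 31576 / 1.2550
Result: 25160.1594 cycles/mm


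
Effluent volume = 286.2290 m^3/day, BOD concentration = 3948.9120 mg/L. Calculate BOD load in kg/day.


Formula: BOD_load = volume * conc / 1000
Substituting: BOD_load = 286.2290 * 3948.9120 / 1000
Result: 1130.2931 kg/day


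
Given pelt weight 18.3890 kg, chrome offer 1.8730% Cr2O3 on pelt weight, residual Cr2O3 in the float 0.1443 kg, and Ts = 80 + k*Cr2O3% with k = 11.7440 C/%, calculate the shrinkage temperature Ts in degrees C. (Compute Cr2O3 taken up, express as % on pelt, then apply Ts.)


Offered = pelt * offer_pct / 100 = 18.3890 * 1.8730 / 100 = 0.3444 kg
Uptake = offered - residual = 0.3444 - 0.1443 = 0.2001 kg
Cr2O3% on pelt = uptake / pelt * 100 = 0.2001 / 18.3890 * 100 = 1.0883 %
Ts = 80 + k * Cr2O3% = 80 + 11.7440 * 1.0883 = 92.7809 C


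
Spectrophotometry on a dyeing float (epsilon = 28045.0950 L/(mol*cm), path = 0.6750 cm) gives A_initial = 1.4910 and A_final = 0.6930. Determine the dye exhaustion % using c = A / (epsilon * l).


c_initial = A_i / (epsilon * l) = 1.4910 / (28045.0950 * 0.6750) = 7.8762e-05 mol/L
c_final = A_f / (epsilon * l) = 0.6930 / (28045.0950 * 0.6750) = 3.6608e-05 mol/L
Exhaustion = (c_initial - c_final) / c_initial * 100 = (7.8762e-05 - 3.6608e-05) / 7.8762e-05 * 100 = 53.5211 %


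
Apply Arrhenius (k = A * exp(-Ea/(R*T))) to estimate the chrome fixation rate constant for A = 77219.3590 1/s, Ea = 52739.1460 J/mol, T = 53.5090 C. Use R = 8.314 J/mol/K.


T_K = T_C + 273.15 = 53.5090 + 273.15 = 326.6590 K
exponent = -Ea / (R * T_K) = -52739.1460 / (8.314 * 326.6590) = -19.4191
k = A * exp(exponent) = 77219.3590 * exp(-19.4191) = 2.8453e-04 1/s


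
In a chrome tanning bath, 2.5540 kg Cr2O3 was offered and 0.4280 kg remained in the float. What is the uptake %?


Formula: Uptake = (offered - residual) / offered * 100
Substituting: Uptake = (2.5540 - 0.4280) / 2.5540 * 100
Result: 83.2420 %


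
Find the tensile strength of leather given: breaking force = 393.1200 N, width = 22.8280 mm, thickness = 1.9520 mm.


Formula: TS = force / (width * thickness)
Substituting: TS = 393.1200 / (22.8280 * 1.9520)
Result: 8.8222 N/mm^2


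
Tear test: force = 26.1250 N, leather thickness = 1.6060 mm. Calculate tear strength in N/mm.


Formula: Tear strength = force / thickness
Substituting: Tear strength = 26.1250 / 1.6060
Result: 16.2671 N/mm


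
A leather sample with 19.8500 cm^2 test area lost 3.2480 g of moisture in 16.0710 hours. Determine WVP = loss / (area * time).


Formula: WVP = loss / (area * time)
Substituting: WVP = 3.2480 / (19.8500 * 16.0710)
Result: 0.0101815 g/(cm^2*hr)


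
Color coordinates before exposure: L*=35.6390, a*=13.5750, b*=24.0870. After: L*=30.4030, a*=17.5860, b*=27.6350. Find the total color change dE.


dL = -5.2360, da = 4.0110, db = 3.5480
dE = sqrt((-5.2360)^2 + 4.0110^2 + 3.5480^2) = 7.4895


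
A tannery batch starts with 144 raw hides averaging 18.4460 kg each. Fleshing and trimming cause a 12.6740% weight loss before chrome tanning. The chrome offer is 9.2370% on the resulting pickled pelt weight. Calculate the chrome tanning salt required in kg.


Total_raw = N * avg_wt = 144 * 18.4460 = 2656.2240 kg
Substrate = Total_raw * (1 - loss/100) = 2656.2240 * (1 - 12.6740/100) = 2319.5742 kg
Chrome = Substrate * pct / 100 = 2319.5742 * 9.2370 / 100 = 214.2591 kg


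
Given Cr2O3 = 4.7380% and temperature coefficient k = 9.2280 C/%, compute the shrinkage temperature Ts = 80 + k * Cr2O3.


Formula: Ts = 80 + k * Cr2O3
Substituting: Ts = 80 + 9.2280 * 4.7380
Result: 123.7223 C


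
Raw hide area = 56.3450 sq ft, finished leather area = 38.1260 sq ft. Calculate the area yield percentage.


Formula: Yield = finished / raw * 100
Substituting: Yield = 38.1260 / 56.3450 * 100
Result: 67.6653 %


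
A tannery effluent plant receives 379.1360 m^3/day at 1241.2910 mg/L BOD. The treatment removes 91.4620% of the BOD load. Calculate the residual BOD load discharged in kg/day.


Load_in = volume * conc / 1000 = 379.1360 * 1241.2910 / 1000 = 470.6181 kg/day
Removed = Load_in * eff / 100 = 470.6181 * 91.4620 / 100 = 430.4367 kg/day
Load_out = Load_in - Removed = 470.6181 - 430.4367 = 40.1814 kg/day


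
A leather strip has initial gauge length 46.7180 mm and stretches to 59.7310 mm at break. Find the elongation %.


Formula: Elongation = (Lf - L0) / L0 * 100
Substituting: Elongation = (59.7310 - 46.7180) / 46.7180 * 100
Result: 27.8544 %


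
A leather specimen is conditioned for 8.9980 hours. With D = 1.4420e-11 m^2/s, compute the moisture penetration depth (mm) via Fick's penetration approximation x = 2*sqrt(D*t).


t = 8.9980 hr * 3600 = 32392.8000 s
D * t = 1.4420e-11 * 32392.8000 = 4.6710e-07
x = 2 * sqrt(D*t) = 2 * sqrt(4.6710e-07) = 0.0013669 m = 1.3669 mm


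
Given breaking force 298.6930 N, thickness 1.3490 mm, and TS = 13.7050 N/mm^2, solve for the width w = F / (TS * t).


Formula: w = F / (TS * t)
Substituting: w = 298.6930 / (13.7050 * 1.3490)
Result: 16.1560 mm


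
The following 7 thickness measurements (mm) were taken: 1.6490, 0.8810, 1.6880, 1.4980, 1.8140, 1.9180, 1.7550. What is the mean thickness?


Formula: Average = sum / n
Substituting: Average = 11.2030 / 7
Result: 1.6004 mm


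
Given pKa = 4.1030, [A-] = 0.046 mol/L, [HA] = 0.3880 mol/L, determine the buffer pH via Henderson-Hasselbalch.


ratio = [A-] / [HA] = 0.046 / 0.3880 = 0.1186
log10(ratio) = -0.9261
pH = pKa + log10(ratio) = 4.1030 - 0.9261 = 3.1769


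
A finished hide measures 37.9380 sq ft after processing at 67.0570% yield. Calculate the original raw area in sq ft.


Formula: raw = finished * 100 / yield
Substituting: raw = 37.9380 * 100 / 67.0570
Result: 56.5757 sq ft


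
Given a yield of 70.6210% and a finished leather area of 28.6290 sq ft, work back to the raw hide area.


Formula: raw = finished * 100 / yield
Substituting: raw = 28.6290 * 100 / 70.6210
Result: 40.5389 sq ft


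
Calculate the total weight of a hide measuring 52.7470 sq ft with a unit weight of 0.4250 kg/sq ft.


Formula: Weight = area * weight_per_sqft
Substituting: Weight = 52.7470 * 0.4250
Result: 22.4175 kg


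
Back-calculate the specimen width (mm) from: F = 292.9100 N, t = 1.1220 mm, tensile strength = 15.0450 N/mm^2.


Formula: w = F / (TS * t)
Substituting: w = 292.9100 / (15.0450 * 1.1220)
Result: 17.3520 mm


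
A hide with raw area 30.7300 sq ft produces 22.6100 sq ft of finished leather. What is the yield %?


Formula: Yield = finished / raw * 100
Substituting: Yield = 22.6100 / 30.7300 * 100
Result: 73.5763 %


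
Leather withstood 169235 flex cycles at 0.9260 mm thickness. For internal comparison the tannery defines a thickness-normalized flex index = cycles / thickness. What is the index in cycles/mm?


Formula: Index = cycles / thickness
Substituting: Index = 169235 / 0.9260
Result: 182759.1793 cycles/mm


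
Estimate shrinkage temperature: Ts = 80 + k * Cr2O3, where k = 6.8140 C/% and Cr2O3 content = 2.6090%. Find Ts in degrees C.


Formula: Ts = 80 + k * Cr2O3
Substituting: Ts = 80 + 6.8140 * 2.6090
Result: 97.7777 C


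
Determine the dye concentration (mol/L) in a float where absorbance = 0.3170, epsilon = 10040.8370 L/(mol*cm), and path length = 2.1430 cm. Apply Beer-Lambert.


Formula: c = A / (epsilon * l)
Substituting: c = 0.3170 / (10040.8370 * 2.1430)
Result: 1.4732e-05 mol/L


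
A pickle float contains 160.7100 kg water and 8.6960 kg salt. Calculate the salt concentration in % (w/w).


Formula: Conc = salt / (water + salt) * 100
Substituting: Conc = 8.6960 / (160.7100 + 8.6960) * 100
Result: 5.1332 %


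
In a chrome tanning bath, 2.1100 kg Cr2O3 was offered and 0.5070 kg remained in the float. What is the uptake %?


Formula: Uptake = (offered - residual) / offered * 100
Substituting: Uptake = (2.1100 - 0.5070) / 2.1100 * 100
Result: 75.9716 %


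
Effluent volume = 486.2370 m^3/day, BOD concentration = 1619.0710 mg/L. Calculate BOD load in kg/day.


Formula: BOD_load = volume * conc / 1000
Substituting: BOD_load = 486.2370 * 1619.0710 / 1000
Result: 787.2522 kg/day


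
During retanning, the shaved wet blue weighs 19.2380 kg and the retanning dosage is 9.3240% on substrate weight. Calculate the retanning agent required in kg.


Formula: Retan = substrate * pct / 100
Substituting: Retan = 19.2380 * 9.3240 / 100
Result: 1.7938 kg


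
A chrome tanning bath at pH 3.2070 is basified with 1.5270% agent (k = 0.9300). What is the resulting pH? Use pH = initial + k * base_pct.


Formula: pH_final = pH_initial + k * base_pct
Substituting: pH_final = 3.2070 + 0.9300 * 1.5270
Result: 4.6271


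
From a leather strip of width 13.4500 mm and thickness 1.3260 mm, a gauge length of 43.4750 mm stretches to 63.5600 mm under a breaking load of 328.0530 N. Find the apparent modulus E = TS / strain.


TS = F / (w * t) = 328.0530 / (13.4500 * 1.3260) = 18.3941 N/mm^2
strain = (Lf - L0) / L0 = (63.5600 - 43.4750) / 43.4750 = 0.4620
E = TS / strain = 18.3941 / 0.4620 = 39.8149 N/mm^2
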